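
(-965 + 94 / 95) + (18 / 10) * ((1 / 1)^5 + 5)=-18111 / 19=-953.21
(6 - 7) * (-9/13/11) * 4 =36/143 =0.25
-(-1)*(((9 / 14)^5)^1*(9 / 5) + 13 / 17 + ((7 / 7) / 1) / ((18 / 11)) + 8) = 3938853113 / 411435360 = 9.57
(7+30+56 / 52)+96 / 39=527 / 13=40.54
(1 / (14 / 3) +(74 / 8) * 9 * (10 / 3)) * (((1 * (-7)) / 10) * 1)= -972 / 5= -194.40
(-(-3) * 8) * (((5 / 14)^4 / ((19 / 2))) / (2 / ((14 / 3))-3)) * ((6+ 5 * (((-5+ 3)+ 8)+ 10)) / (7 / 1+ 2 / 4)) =-10750 / 58653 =-0.18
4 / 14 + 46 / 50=211 / 175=1.21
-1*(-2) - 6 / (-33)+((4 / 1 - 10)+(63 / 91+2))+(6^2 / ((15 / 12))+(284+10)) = 321.67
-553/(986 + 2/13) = -7189/12820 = -0.56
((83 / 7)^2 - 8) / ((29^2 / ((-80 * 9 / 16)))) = -292365 / 41209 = -7.09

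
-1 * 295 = -295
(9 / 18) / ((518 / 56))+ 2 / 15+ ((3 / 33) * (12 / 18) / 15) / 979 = 0.19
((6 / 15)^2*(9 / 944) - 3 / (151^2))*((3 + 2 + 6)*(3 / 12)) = 2062599 / 538103600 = 0.00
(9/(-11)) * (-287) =2583/11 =234.82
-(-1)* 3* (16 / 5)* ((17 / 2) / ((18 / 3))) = 68 / 5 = 13.60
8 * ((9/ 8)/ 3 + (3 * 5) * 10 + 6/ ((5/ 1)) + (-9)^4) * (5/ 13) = 268503/ 13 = 20654.08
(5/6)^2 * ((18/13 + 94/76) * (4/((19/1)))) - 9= -727891/84474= -8.62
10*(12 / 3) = 40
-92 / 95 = -0.97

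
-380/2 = -190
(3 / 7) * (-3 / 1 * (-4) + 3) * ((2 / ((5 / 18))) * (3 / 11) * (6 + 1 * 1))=972 / 11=88.36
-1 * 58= -58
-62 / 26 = -31 / 13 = -2.38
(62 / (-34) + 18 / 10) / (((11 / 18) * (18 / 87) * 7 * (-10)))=87 / 32725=0.00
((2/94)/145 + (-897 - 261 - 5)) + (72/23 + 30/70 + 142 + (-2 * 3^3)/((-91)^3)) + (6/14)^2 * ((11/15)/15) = -600887518652004/590592431975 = -1017.43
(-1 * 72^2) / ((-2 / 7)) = 18144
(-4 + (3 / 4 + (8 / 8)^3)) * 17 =-153 / 4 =-38.25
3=3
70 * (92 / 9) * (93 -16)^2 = 38182760 / 9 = 4242528.89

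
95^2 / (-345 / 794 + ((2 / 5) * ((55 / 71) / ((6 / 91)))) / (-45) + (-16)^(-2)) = -8791638048000 / 521201987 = -16868.01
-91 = -91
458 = 458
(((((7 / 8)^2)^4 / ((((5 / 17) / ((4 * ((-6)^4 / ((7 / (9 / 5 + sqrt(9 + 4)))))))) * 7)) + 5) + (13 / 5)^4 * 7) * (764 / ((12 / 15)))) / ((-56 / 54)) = -462477000556341 / 917504000 - 119349683523 * sqrt(13) / 1048576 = -914446.40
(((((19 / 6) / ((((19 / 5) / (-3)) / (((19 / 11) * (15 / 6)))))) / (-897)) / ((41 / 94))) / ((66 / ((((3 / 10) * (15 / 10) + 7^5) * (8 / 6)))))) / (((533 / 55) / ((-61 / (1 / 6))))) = -41616010175 / 117612846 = -353.84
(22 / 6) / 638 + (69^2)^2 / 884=1972039969 / 76908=25641.55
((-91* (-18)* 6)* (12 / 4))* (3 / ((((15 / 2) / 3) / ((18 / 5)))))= 3184272 / 25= 127370.88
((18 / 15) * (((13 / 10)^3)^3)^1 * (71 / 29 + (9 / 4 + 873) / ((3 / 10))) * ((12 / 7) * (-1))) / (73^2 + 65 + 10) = -16163515802818449 / 1371265000000000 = -11.79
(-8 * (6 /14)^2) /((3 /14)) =-48 /7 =-6.86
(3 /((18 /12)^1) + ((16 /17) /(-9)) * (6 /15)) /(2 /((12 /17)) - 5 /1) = -0.90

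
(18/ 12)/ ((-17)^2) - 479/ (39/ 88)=-24363739/ 22542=-1080.82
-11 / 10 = -1.10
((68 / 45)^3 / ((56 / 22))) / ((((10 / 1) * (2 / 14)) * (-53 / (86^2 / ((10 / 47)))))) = -75143981264 / 120740625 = -622.36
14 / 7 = 2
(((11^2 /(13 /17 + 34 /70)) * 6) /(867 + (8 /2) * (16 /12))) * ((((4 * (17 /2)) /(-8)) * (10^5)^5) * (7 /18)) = -2677314062500000000000000000000 /243381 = -11000505637251880795953670.00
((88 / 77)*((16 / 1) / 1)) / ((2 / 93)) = 5952 / 7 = 850.29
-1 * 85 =-85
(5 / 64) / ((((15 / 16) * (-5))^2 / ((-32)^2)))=4096 / 1125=3.64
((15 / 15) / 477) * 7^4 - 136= -130.97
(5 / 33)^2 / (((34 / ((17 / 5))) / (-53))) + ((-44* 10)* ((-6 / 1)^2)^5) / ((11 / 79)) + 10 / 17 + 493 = -7074673180669067 / 37026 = -191073115666.53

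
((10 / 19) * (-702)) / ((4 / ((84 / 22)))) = -73710 / 209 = -352.68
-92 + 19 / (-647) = -59543 / 647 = -92.03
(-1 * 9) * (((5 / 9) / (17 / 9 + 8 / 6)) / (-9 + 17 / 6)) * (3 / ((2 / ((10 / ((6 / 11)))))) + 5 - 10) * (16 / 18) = 5400 / 1073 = 5.03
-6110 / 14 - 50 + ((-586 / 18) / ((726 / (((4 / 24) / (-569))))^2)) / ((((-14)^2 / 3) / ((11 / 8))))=-1277891493228726053 / 2627089707078144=-486.43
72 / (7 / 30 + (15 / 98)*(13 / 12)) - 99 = 191007 / 2347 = 81.38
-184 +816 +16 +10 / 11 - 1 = 7127 / 11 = 647.91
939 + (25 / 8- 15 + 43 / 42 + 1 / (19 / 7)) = 2963827 / 3192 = 928.52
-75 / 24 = -3.12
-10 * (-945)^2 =-8930250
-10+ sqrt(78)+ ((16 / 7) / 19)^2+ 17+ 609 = sqrt(78)+ 10896680 / 17689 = 624.85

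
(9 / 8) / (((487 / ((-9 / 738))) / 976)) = -549 / 19967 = -0.03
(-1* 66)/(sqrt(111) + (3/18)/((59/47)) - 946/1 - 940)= 0.04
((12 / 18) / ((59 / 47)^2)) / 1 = 4418 / 10443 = 0.42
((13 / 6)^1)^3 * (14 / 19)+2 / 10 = 78947 / 10260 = 7.69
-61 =-61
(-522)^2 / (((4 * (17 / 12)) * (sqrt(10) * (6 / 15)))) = 204363 * sqrt(10) / 17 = 38014.86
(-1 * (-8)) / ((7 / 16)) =128 / 7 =18.29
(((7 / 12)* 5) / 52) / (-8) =-35 / 4992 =-0.01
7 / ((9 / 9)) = 7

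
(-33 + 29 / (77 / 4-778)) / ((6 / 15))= -100271 / 1214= -82.60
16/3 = 5.33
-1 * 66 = -66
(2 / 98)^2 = 1 / 2401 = 0.00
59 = 59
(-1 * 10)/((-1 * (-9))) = -10/9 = -1.11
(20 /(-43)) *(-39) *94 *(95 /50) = 139308 /43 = 3239.72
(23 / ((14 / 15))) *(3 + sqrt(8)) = 345 *sqrt(2) / 7 + 1035 / 14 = 143.63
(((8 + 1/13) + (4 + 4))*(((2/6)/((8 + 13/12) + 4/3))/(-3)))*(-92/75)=76912/365625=0.21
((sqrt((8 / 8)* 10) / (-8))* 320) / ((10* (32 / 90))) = -45* sqrt(10) / 4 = -35.58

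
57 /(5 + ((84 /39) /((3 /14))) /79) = 175617 /15797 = 11.12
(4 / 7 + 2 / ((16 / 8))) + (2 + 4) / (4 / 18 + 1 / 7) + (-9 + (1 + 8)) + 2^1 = 20.01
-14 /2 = -7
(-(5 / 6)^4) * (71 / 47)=-44375 / 60912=-0.73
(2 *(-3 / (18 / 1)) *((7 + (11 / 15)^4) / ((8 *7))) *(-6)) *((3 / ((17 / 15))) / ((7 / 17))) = 92254 / 55125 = 1.67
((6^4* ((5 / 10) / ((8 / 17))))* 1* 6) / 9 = 918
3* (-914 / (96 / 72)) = -4113 / 2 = -2056.50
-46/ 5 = -9.20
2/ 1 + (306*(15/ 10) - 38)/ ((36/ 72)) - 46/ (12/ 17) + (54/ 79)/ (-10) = 1845673/ 2370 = 778.76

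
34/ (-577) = -34/ 577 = -0.06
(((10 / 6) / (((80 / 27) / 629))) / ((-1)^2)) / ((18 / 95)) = 59755 / 32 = 1867.34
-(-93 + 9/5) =456/5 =91.20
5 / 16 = 0.31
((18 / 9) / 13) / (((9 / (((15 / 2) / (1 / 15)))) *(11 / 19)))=3.32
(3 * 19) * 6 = 342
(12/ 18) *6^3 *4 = 576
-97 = -97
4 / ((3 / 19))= 76 / 3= 25.33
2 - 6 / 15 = 8 / 5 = 1.60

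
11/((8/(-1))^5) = -11/32768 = -0.00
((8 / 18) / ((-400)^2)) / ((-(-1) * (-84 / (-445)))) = 89 / 6048000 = 0.00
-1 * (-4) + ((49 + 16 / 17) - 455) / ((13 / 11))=-74862 / 221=-338.74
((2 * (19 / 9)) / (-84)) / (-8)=19 / 3024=0.01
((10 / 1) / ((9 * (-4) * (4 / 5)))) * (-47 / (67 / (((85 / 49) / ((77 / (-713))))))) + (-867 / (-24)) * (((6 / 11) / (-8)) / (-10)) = -2669114257 / 728038080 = -3.67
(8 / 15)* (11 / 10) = 44 / 75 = 0.59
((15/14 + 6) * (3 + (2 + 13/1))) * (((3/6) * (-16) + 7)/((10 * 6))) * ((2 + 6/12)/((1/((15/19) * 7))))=-4455/152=-29.31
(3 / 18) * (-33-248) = -281 / 6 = -46.83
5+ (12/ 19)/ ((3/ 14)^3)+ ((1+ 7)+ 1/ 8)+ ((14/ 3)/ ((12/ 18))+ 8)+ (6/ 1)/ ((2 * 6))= 126967/ 1368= 92.81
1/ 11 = 0.09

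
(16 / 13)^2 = 256 / 169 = 1.51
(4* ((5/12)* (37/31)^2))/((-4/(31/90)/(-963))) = 146483/744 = 196.89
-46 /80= -23 /40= -0.58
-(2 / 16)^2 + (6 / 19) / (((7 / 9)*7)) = 2525 / 59584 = 0.04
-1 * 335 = -335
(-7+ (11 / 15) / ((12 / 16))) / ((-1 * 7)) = 271 / 315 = 0.86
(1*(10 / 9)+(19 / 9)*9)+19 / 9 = 200 / 9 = 22.22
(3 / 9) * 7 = 7 / 3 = 2.33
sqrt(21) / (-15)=-sqrt(21) / 15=-0.31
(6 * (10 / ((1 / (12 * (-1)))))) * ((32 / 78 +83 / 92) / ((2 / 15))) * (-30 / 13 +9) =-184357350 / 3887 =-47429.21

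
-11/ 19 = -0.58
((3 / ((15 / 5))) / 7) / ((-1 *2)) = -1 / 14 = -0.07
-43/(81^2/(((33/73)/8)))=-473/1277208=-0.00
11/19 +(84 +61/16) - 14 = 22615/304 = 74.39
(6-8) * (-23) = 46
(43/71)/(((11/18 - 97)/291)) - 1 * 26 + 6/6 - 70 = -11927809/123185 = -96.83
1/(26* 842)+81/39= 2.08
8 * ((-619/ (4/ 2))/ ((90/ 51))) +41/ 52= -1093777/ 780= -1402.28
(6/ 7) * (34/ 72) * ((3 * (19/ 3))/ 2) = 323/ 84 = 3.85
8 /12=2 /3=0.67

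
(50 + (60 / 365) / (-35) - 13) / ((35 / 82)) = 7750886 / 89425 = 86.67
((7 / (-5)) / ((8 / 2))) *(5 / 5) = -7 / 20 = -0.35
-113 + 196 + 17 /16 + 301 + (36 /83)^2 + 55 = 48526185 /110224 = 440.25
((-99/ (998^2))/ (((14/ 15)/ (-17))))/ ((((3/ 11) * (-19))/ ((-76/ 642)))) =30855/ 746006996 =0.00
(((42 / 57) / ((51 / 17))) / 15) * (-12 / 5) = -56 / 1425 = -0.04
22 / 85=0.26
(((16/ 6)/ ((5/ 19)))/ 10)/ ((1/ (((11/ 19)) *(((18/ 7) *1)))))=264/ 175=1.51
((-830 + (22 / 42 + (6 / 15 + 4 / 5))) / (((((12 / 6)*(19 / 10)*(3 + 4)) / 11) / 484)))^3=-4556115892963748.61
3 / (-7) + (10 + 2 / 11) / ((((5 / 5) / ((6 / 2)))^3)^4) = 416649711 / 77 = 5411035.21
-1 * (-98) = 98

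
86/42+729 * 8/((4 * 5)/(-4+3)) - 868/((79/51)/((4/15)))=-3641341/8295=-438.98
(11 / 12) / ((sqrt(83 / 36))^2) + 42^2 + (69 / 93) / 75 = 340486534 / 192975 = 1764.41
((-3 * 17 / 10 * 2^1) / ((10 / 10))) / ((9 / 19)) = -323 / 15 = -21.53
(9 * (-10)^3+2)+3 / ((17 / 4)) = -152954 / 17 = -8997.29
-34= -34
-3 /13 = -0.23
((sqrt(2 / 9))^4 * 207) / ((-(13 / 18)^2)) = -3312 / 169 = -19.60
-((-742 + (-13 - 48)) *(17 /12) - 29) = 13999 /12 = 1166.58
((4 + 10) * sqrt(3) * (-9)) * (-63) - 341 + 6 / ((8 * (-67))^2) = -48983965 / 143648 + 7938 * sqrt(3) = 13408.02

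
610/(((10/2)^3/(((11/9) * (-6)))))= -2684/75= -35.79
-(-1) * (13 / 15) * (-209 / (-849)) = 2717 / 12735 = 0.21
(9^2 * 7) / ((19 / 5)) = 2835 / 19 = 149.21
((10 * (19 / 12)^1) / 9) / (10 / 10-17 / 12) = -38 / 9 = -4.22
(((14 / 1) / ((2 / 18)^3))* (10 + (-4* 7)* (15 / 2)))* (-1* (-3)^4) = 165337200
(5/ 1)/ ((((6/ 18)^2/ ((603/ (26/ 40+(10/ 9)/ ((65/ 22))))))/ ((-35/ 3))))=-105826500/ 343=-308532.07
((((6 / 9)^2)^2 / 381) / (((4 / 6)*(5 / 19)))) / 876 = 0.00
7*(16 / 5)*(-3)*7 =-2352 / 5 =-470.40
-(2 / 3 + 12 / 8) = -13 / 6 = -2.17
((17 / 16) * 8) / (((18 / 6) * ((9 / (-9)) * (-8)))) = 17 / 48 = 0.35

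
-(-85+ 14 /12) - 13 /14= 1741 /21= 82.90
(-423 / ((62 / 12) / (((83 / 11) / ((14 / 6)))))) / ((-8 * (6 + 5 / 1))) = 315981 / 105028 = 3.01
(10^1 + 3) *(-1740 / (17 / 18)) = -23950.59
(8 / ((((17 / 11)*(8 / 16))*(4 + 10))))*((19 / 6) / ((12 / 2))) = 418 / 1071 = 0.39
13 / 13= 1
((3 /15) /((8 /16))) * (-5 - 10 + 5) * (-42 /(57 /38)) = 112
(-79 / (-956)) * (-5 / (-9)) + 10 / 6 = 14735 / 8604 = 1.71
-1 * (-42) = 42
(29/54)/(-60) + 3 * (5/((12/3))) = 12121/3240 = 3.74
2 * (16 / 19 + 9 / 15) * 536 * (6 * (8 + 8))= 14098944 / 95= 148409.94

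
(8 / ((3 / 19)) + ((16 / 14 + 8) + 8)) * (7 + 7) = 2848 / 3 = 949.33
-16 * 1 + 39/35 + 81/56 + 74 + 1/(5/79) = 21381/280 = 76.36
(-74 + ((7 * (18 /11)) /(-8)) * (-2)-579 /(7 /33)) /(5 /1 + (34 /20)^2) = -21565450 /60753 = -354.97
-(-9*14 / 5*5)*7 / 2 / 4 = 441 / 4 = 110.25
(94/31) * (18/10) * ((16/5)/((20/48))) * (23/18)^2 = 68.44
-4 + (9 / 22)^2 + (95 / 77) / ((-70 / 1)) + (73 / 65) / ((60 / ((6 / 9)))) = -266224891 / 69369300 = -3.84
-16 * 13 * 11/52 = -44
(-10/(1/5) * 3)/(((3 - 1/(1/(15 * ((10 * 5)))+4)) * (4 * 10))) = -15005/11004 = -1.36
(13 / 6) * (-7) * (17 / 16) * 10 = -7735 / 48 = -161.15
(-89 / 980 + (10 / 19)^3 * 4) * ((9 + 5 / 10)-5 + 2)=3.20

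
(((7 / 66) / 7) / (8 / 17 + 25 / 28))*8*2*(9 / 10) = 5712 / 35695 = 0.16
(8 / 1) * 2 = 16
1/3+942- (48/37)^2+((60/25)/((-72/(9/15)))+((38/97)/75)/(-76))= 940.63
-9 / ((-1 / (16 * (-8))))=-1152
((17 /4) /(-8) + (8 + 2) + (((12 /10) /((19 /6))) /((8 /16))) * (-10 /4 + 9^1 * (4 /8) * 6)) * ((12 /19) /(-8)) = -255699 /115520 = -2.21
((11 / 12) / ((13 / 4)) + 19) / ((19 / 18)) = 4512 / 247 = 18.27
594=594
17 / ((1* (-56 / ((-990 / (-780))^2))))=-18513 / 37856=-0.49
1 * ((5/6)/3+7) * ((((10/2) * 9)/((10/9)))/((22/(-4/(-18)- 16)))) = -9301/44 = -211.39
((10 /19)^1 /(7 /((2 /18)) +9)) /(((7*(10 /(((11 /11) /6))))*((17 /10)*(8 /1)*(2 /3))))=5 /2604672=0.00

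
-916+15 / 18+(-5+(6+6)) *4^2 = -4819 / 6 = -803.17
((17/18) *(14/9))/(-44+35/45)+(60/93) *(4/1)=276391/108531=2.55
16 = 16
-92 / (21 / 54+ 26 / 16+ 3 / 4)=-6624 / 199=-33.29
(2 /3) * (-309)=-206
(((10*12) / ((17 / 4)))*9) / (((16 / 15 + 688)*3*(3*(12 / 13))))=975 / 21964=0.04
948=948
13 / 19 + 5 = 108 / 19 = 5.68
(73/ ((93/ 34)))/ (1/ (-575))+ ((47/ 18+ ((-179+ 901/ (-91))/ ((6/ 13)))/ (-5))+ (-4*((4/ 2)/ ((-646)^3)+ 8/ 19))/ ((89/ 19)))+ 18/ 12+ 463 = -4561656065958830/ 308280614481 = -14797.09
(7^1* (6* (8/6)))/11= 56/11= 5.09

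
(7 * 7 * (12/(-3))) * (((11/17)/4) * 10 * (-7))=37730/17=2219.41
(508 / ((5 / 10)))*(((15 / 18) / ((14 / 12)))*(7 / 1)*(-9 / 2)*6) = -137160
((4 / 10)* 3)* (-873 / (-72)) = 14.55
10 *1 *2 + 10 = 30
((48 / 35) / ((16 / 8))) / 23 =24 / 805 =0.03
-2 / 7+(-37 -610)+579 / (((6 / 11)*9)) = -66697 / 126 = -529.34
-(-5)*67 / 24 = 335 / 24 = 13.96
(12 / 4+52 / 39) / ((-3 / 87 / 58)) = -21866 / 3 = -7288.67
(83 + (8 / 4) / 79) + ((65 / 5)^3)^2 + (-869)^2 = 440982189 / 79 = 5582053.03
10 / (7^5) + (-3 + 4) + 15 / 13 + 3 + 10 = 3311109 / 218491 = 15.15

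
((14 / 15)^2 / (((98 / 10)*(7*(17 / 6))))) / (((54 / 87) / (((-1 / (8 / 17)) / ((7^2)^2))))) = -29 / 4537890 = -0.00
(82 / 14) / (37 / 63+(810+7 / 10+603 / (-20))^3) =2952000 / 239680510576253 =0.00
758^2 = 574564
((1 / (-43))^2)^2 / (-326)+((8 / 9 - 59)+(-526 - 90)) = -6761848207451 / 10030762134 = -674.11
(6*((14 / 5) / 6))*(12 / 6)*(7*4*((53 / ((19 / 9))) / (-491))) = -373968 / 46645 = -8.02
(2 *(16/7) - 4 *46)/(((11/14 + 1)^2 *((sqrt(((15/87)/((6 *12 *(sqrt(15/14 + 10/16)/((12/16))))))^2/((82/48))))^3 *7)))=-18326617294848 *sqrt(81795)/765625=-6845884743.43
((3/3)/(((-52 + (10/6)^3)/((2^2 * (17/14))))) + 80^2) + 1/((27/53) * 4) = 6188688965/966924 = 6400.39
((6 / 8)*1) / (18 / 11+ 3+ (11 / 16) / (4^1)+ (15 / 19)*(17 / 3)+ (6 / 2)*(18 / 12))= 3344 / 61449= 0.05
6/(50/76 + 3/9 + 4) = 684/569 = 1.20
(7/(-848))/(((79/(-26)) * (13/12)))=21/8374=0.00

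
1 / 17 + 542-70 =8025 / 17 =472.06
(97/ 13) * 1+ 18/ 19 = 2077/ 247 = 8.41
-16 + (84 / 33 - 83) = -1061 / 11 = -96.45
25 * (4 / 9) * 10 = 1000 / 9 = 111.11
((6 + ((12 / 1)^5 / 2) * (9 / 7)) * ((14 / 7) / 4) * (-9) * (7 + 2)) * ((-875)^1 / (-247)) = -5668916625 / 247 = -22951079.45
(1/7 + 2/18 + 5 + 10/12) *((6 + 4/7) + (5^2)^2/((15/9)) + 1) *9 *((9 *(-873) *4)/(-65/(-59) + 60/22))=-20947750002036/121765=-172034246.31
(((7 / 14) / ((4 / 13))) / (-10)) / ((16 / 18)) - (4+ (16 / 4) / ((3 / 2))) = -13151 / 1920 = -6.85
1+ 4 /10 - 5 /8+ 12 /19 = 1069 /760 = 1.41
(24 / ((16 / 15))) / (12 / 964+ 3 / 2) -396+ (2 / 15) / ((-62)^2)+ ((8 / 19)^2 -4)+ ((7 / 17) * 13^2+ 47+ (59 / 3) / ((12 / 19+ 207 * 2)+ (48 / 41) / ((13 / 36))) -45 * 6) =-538.31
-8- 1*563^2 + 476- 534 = -317035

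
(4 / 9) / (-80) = -1 / 180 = -0.01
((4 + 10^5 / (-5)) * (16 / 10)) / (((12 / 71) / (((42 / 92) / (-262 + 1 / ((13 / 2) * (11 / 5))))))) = 329.93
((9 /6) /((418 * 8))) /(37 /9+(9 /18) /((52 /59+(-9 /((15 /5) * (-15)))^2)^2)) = 5540643 /58055488304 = 0.00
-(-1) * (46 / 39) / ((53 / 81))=1242 / 689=1.80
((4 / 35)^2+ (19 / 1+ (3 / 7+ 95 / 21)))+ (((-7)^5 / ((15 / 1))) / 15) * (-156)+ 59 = 14376378 / 1225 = 11735.82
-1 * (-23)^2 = -529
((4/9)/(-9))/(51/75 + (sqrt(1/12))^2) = -400/6183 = -0.06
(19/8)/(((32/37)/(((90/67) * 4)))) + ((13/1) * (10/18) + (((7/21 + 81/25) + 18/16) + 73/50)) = 2714531/96480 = 28.14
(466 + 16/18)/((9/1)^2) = 4202/729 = 5.76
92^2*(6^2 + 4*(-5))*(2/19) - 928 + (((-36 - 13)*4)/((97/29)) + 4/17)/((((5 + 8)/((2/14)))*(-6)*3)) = 113992323992/8553363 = 13327.19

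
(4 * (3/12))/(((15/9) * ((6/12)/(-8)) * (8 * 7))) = -6/35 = -0.17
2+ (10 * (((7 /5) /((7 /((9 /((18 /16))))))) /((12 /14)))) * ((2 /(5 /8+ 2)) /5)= 218 /45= 4.84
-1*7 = -7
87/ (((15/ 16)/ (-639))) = -296496/ 5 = -59299.20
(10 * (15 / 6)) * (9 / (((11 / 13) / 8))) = 23400 / 11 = 2127.27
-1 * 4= -4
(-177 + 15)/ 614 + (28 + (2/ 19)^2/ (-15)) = 46107497/ 1662405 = 27.74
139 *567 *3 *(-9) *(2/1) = -4255902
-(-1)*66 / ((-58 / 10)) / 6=-55 / 29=-1.90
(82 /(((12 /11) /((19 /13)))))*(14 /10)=59983 /390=153.80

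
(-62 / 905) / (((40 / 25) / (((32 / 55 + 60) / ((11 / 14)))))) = -361522 / 109505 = -3.30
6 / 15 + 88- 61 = 137 / 5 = 27.40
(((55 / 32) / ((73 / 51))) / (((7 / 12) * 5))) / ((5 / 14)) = 1683 / 1460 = 1.15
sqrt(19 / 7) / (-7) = -sqrt(133) / 49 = -0.24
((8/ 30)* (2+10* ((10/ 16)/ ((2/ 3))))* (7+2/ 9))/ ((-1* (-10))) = 1183/ 540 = 2.19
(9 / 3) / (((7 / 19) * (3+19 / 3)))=171 / 196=0.87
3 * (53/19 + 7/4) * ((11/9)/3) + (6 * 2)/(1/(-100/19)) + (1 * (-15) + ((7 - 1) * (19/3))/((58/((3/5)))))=-2387479/33060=-72.22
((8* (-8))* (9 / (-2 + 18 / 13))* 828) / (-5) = -775008 / 5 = -155001.60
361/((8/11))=496.38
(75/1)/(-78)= -25/26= -0.96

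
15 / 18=5 / 6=0.83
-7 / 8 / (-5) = 7 / 40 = 0.18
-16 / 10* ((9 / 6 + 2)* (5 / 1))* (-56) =1568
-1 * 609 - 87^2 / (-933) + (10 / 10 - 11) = -189986 / 311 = -610.89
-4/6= -2/3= -0.67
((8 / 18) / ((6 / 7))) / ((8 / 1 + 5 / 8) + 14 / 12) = 112 / 2115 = 0.05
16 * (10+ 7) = 272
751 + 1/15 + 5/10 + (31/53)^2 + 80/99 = 2093237849/2780910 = 752.72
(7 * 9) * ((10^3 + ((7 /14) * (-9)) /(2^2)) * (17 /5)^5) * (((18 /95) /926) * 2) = 6433225821729 /549812500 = 11700.76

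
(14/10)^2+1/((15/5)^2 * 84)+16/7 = 4.25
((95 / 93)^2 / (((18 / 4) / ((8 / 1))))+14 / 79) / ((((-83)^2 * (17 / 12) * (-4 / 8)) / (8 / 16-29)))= 0.01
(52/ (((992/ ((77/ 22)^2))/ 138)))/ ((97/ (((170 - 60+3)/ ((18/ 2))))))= 1655563/ 144336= 11.47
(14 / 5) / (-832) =-7 / 2080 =-0.00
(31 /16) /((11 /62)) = 961 /88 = 10.92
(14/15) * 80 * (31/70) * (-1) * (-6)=992/5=198.40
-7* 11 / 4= -77 / 4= -19.25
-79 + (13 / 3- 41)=-115.67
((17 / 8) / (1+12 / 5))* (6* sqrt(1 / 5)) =3* sqrt(5) / 4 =1.68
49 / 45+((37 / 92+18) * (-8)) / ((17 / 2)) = -285581 / 17595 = -16.23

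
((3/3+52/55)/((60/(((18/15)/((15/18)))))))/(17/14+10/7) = 4494/254375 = 0.02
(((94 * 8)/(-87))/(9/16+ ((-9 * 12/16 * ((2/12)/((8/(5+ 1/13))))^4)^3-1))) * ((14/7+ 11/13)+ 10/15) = 812035659252759363542006628352/11700343469415543191944387551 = 69.40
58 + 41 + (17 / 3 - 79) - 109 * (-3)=1058 / 3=352.67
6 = 6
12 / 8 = 1.50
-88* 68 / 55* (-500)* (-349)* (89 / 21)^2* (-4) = 601539750400 / 441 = 1364035715.19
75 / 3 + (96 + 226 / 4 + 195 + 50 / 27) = 20215 / 54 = 374.35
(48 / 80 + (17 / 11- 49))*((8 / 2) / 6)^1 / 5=-6.25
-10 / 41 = -0.24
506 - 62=444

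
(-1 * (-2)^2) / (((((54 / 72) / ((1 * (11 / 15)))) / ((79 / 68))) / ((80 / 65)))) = -55616 / 9945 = -5.59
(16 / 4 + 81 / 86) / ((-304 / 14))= -2975 / 13072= -0.23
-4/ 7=-0.57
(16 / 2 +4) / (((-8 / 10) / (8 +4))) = -180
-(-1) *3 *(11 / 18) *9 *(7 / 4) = 231 / 8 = 28.88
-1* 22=-22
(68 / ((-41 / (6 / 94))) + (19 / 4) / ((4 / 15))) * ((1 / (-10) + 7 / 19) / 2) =27842481 / 11716160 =2.38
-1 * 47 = -47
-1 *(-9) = 9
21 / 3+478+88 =573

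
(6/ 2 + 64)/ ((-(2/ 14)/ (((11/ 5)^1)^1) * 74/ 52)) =-134134/ 185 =-725.05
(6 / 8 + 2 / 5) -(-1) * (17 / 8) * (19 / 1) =1661 / 40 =41.52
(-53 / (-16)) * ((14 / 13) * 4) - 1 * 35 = -20.73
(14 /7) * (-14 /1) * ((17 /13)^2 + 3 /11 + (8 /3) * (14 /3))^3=-393797246774259104 /4683447945891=-84082.76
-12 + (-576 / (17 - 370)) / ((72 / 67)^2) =-33635 / 3177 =-10.59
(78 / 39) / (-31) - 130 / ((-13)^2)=-336 / 403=-0.83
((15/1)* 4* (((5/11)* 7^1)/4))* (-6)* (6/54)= -31.82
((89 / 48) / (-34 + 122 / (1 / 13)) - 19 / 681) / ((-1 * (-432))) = -150535 / 2435125248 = -0.00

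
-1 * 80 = -80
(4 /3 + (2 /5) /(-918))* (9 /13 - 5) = -171304 /29835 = -5.74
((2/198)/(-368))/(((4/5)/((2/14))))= -5/1020096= -0.00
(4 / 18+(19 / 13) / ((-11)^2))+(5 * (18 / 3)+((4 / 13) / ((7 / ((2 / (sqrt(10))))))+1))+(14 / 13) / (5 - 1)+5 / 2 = 4 * sqrt(10) / 455+481388 / 14157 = 34.03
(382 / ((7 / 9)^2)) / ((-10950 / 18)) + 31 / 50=-14953 / 35770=-0.42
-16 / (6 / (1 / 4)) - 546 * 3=-1638.67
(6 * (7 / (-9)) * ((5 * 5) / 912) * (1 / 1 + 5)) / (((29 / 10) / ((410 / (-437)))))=179375 / 722361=0.25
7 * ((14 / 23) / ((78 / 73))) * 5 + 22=37619 / 897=41.94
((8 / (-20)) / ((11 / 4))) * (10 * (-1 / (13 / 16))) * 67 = 119.94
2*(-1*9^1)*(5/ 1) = -90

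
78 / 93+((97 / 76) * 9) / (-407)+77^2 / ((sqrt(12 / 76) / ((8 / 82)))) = 777169 / 958892+23716 * sqrt(57) / 123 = 1456.52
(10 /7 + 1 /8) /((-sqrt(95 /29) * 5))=-87 * sqrt(2755) /26600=-0.17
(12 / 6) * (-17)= -34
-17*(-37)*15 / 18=3145 / 6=524.17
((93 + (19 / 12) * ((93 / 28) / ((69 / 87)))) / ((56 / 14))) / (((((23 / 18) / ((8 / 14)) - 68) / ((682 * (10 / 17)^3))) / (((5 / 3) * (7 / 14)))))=-1930528875 / 44062963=-43.81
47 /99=0.47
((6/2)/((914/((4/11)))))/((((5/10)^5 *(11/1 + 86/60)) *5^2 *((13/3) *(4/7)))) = 6048/121879615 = 0.00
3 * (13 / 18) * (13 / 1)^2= 2197 / 6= 366.17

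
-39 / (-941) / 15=0.00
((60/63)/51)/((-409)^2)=20/179157951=0.00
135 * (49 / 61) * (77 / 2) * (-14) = -3565485 / 61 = -58450.57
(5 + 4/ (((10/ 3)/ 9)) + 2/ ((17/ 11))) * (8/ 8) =1453/ 85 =17.09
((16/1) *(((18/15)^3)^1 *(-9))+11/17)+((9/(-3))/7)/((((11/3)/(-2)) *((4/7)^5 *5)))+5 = -2901253551/11968000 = -242.42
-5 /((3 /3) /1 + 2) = -5 /3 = -1.67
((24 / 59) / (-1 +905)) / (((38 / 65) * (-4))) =-195 / 1013384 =-0.00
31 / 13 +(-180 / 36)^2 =356 / 13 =27.38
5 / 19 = 0.26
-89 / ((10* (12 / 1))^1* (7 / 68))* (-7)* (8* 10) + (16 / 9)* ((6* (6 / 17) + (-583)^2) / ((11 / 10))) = 931294184 / 1683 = 553353.64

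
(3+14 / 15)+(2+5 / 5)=104 / 15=6.93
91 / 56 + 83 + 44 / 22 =693 / 8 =86.62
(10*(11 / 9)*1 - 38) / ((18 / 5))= -580 / 81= -7.16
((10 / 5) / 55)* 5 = 2 / 11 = 0.18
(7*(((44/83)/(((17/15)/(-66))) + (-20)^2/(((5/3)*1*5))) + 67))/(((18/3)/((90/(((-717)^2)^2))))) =4154675/124303220796177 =0.00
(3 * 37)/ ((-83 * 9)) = -37/ 249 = -0.15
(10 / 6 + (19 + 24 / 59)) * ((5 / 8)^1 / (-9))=-9325 / 6372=-1.46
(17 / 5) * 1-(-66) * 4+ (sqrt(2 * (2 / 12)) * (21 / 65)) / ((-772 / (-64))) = 112 * sqrt(3) / 12545+ 1337 / 5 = 267.42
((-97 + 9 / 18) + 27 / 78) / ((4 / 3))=-1875 / 26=-72.12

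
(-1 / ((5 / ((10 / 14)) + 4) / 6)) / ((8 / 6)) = -9 / 22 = -0.41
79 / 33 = 2.39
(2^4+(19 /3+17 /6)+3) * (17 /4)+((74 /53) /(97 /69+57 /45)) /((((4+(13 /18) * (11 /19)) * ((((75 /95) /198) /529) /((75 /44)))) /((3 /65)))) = 15595639074907 /11518498056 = 1353.96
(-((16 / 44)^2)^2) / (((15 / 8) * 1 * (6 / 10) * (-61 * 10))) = 1024 / 40189545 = 0.00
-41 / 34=-1.21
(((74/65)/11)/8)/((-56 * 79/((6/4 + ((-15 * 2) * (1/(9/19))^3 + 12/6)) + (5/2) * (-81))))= 4327039/3074591520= 0.00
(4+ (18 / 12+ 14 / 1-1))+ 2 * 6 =30.50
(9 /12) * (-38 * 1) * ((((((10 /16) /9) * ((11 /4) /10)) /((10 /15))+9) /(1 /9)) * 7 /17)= -4149999 /4352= -953.58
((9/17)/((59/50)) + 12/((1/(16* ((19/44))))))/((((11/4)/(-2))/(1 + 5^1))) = -44144928/121363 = -363.74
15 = 15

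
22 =22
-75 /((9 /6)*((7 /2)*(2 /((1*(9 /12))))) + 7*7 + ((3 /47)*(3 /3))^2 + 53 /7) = -1159725 /1091309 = -1.06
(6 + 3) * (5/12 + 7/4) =39/2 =19.50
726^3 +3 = 382657179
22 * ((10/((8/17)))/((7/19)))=17765/14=1268.93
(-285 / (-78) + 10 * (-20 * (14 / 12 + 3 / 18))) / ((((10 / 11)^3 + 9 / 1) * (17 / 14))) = -191138255 / 8605077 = -22.21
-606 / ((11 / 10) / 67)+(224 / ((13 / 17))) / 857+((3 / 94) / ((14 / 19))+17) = -5950081146133 / 161277116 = -36893.52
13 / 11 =1.18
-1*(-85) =85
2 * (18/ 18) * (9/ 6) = 3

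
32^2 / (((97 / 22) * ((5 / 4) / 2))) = 180224 / 485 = 371.60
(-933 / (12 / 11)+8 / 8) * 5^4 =-2135625 / 4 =-533906.25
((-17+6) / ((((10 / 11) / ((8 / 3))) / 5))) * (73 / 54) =-17666 / 81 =-218.10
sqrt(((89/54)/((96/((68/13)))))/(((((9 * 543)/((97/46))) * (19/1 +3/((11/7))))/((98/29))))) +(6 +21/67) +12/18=7 * sqrt(3304795017810)/5085021240 +1403/201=6.98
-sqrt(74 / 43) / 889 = -sqrt(3182) / 38227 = -0.00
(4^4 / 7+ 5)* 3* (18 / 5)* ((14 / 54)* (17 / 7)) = 9894 / 35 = 282.69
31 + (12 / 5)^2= 919 / 25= 36.76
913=913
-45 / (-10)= 9 / 2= 4.50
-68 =-68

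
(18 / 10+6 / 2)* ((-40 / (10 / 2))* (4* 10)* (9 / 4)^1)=-3456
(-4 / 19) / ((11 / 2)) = -8 / 209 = -0.04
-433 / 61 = -7.10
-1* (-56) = 56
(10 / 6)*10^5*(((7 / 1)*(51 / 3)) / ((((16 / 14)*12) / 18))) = 26031250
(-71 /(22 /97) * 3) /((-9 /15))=34435 /22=1565.23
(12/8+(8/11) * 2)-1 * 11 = -177/22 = -8.05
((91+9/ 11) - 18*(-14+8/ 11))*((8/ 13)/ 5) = 29104/ 715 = 40.70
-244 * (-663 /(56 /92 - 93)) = -218868 /125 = -1750.94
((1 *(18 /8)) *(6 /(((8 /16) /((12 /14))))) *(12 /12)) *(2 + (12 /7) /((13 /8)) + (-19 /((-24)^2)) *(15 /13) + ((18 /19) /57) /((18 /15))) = 516132837 /7358624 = 70.14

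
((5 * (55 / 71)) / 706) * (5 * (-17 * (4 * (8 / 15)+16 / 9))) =-411400 / 225567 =-1.82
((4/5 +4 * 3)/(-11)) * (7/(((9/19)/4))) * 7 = -238336/495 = -481.49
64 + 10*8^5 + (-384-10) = 327350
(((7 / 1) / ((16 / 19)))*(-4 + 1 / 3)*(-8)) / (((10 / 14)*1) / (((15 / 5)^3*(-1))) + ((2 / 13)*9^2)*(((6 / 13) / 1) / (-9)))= -15576561 / 42514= -366.39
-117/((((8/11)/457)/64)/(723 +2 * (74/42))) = -23929444968/7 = -3418492138.29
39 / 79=0.49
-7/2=-3.50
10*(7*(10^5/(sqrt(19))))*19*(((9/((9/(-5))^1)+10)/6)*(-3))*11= -192500000*sqrt(19)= -839088046.63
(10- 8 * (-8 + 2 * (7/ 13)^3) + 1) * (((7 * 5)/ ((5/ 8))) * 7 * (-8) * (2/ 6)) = -499524032/ 6591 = -75788.81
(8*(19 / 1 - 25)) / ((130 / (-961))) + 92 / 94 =1086998 / 3055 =355.81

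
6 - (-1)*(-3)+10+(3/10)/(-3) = 129/10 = 12.90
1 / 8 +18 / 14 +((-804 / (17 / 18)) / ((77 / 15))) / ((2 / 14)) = -12141707 / 10472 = -1159.44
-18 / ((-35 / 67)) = 1206 / 35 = 34.46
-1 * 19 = -19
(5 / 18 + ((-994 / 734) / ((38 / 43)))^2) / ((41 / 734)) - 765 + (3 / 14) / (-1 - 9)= -4914250370279 / 6844278420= -718.01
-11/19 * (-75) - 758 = -13577/19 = -714.58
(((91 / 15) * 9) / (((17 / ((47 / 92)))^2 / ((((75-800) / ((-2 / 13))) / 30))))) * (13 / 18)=985194119 / 176118912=5.59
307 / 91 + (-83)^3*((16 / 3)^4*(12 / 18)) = -6820019100823 / 22113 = -308416727.75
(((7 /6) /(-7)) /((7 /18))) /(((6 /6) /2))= -6 /7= -0.86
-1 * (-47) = 47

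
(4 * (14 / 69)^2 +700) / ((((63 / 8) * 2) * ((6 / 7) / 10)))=66669680 / 128547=518.64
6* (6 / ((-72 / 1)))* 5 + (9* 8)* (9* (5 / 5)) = 1291 / 2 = 645.50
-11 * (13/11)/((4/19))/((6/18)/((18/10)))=-6669/20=-333.45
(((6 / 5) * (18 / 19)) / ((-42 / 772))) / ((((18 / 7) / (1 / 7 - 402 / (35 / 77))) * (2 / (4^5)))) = 3679105.42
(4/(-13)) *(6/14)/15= -4/455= -0.01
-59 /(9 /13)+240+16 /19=26611 /171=155.62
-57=-57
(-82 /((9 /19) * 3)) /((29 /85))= -132430 /783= -169.13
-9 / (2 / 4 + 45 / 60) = -36 / 5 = -7.20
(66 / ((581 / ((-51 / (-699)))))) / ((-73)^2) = 1122 / 721402717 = 0.00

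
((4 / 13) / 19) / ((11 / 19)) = 4 / 143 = 0.03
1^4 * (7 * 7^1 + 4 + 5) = 58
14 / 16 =7 / 8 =0.88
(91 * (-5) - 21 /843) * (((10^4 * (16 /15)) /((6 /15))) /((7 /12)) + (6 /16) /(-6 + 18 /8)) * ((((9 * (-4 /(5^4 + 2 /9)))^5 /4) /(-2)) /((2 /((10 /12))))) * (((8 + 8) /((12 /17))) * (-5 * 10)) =72464457440890353542400 /93248525731688390051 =777.11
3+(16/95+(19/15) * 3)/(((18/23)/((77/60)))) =975467/102600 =9.51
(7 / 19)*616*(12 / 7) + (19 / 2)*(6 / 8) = 60219 / 152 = 396.18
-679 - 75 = -754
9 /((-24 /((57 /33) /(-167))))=0.00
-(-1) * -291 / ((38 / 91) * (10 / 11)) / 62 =-291291 / 23560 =-12.36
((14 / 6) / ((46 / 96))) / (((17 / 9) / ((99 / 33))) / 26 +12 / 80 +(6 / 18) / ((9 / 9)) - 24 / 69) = 786240 / 25789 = 30.49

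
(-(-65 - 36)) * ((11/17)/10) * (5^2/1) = 5555/34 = 163.38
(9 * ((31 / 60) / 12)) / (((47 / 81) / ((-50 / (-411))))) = 4185 / 51512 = 0.08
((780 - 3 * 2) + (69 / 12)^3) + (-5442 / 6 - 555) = -31865 / 64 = -497.89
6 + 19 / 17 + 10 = 291 / 17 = 17.12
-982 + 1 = -981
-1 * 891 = -891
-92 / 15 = -6.13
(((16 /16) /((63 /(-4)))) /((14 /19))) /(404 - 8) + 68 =5937605 /87318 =68.00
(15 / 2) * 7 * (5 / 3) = 175 / 2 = 87.50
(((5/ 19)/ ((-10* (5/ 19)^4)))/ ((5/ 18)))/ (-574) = 61731/ 1793750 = 0.03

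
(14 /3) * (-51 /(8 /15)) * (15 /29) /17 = -1575 /116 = -13.58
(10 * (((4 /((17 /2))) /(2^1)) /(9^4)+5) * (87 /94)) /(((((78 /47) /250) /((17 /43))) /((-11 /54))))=-561.42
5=5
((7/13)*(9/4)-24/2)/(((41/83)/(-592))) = 6891324/533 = 12929.31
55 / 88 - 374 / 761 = 813 / 6088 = 0.13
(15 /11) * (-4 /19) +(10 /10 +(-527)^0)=358 /209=1.71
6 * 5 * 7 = 210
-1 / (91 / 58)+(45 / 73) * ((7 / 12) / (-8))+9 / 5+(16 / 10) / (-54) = 31224859 / 28697760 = 1.09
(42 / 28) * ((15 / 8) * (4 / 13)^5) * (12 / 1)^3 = 4976640 / 371293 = 13.40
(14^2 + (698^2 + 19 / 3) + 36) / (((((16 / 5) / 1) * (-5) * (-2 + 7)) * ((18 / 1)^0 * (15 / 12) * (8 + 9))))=-1462327 / 5100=-286.73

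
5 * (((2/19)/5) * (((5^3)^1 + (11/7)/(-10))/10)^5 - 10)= 50889469989406007699/1596665000000000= 31872.35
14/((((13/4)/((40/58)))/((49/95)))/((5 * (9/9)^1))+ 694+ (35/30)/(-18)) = 1481760/73639501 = 0.02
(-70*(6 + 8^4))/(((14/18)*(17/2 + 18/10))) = -3691800/103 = -35842.72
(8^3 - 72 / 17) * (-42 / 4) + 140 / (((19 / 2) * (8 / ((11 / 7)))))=-1721149 / 323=-5328.63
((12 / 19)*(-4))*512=-1293.47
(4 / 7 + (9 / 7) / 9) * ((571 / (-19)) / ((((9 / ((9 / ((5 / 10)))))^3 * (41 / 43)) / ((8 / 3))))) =-7856960 / 16359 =-480.28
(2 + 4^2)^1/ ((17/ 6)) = 108/ 17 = 6.35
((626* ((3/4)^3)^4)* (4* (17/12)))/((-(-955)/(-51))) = -48072558537/8011120640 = -6.00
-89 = -89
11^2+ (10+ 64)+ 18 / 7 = 1383 / 7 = 197.57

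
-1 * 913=-913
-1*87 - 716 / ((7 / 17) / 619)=-1076439.57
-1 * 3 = -3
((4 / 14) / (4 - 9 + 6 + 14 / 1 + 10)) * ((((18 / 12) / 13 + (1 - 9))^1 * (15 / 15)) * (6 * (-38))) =9348 / 455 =20.55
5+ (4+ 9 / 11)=108 / 11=9.82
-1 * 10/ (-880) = 1/ 88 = 0.01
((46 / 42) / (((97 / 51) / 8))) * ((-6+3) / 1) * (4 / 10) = -18768 / 3395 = -5.53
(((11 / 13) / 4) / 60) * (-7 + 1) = -11 / 520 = -0.02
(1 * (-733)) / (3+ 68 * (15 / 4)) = -733 / 258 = -2.84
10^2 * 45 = 4500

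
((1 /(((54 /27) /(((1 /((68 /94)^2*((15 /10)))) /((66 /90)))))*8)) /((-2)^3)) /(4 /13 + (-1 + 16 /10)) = -717925 /48015616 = -0.01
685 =685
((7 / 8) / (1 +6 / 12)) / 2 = 0.29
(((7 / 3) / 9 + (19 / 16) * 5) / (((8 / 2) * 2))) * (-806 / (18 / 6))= -1078831 / 5184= -208.11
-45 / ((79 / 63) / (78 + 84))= -459270 / 79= -5813.54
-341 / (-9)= 341 / 9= 37.89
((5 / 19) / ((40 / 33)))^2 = 1089 / 23104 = 0.05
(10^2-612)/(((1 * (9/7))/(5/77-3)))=115712/99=1168.81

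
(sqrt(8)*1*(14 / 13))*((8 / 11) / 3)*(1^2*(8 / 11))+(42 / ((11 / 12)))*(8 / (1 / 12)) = 1792*sqrt(2) / 4719+48384 / 11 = 4399.08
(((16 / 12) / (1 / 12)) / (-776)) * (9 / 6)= -3 / 97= -0.03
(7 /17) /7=0.06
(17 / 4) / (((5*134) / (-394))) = -3349 / 1340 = -2.50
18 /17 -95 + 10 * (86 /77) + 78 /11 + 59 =-21836 /1309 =-16.68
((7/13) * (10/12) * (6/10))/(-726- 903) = -7/42354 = -0.00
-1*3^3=-27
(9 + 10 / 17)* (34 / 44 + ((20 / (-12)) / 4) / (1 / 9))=-21353 / 748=-28.55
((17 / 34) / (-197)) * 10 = -5 / 197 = -0.03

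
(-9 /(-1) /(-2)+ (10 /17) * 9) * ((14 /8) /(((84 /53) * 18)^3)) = 148877 /2487324672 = 0.00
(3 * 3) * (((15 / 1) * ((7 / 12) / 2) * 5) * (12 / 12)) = 1575 / 8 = 196.88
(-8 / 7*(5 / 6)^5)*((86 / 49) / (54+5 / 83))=-11153125 / 747973926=-0.01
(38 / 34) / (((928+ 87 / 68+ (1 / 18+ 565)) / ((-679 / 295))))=-464436 / 269787235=-0.00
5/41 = 0.12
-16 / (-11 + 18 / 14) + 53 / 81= 3169 / 1377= 2.30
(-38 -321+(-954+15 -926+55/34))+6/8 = -151071/68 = -2221.63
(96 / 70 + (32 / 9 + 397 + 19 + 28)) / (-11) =-141412 / 3465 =-40.81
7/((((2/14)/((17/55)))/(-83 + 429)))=5240.33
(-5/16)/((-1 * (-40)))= -1/128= -0.01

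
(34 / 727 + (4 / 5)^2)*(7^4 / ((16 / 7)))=104892487 / 145400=721.41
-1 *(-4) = 4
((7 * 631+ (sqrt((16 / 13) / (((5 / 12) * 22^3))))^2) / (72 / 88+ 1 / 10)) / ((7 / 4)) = 2748.91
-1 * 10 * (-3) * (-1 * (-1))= 30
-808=-808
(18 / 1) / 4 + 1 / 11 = 101 / 22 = 4.59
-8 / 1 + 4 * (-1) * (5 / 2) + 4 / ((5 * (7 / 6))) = -606 / 35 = -17.31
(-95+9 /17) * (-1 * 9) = 14454 /17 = 850.24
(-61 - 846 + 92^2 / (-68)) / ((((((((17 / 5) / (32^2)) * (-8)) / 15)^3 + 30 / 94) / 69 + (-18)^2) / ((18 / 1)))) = -129372176056320000000 / 2257681837494296359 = -57.30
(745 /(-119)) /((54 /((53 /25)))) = -7897 /32130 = -0.25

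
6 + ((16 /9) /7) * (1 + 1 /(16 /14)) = 136 /21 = 6.48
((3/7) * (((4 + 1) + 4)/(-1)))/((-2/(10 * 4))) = 77.14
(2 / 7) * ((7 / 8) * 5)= 5 / 4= 1.25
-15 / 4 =-3.75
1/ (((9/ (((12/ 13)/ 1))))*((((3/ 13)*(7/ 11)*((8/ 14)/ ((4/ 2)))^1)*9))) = 22/ 81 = 0.27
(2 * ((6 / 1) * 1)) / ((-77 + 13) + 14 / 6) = -36 / 185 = -0.19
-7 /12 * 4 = -7 /3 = -2.33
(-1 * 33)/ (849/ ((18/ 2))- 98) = 9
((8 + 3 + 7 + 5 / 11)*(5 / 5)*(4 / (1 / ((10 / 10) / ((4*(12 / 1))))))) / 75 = 203 / 9900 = 0.02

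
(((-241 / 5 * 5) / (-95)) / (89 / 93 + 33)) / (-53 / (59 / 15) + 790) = 0.00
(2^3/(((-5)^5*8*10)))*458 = -229/15625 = -0.01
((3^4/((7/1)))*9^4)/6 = 177147/14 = 12653.36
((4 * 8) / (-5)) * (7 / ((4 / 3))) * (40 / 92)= -336 / 23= -14.61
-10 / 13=-0.77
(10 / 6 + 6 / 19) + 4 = 341 / 57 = 5.98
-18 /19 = -0.95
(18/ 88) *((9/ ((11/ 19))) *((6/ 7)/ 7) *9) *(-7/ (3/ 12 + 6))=-83106/ 21175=-3.92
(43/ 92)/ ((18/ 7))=0.18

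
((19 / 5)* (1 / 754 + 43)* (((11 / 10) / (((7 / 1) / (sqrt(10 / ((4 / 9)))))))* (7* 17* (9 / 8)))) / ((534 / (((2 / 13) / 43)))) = 1036790271* sqrt(10) / 30009803200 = 0.11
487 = 487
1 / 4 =0.25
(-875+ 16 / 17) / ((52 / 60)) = -1008.53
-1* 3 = -3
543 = 543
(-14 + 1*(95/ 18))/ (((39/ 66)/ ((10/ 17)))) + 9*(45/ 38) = 149285/ 75582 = 1.98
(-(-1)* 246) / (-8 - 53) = -246 / 61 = -4.03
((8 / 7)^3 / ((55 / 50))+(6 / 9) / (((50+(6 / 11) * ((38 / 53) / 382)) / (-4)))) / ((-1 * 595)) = -0.00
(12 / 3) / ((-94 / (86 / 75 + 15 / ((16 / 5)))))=-7001 / 28200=-0.25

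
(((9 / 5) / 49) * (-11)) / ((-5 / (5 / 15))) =33 / 1225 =0.03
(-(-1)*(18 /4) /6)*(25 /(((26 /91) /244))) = 32025 /2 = 16012.50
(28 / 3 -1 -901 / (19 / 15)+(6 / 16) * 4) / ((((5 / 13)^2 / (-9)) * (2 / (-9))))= -364898547 / 1900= -192051.87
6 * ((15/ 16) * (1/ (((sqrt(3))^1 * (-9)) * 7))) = -5 * sqrt(3)/ 168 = -0.05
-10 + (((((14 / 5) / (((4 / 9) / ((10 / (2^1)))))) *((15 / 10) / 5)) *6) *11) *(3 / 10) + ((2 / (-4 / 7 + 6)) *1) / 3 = 1010227 / 5700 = 177.23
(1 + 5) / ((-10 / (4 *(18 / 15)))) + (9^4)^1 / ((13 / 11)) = 1803339 / 325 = 5548.74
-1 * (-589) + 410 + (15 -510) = 504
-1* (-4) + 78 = 82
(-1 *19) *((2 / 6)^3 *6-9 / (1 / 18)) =27664 / 9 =3073.78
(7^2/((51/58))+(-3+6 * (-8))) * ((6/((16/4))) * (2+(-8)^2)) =467.82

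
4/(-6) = -2/3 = -0.67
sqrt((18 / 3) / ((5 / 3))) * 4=12 * sqrt(10) / 5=7.59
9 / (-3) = -3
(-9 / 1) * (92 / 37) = -828 / 37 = -22.38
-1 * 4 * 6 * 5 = -120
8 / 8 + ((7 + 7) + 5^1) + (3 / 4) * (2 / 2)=20.75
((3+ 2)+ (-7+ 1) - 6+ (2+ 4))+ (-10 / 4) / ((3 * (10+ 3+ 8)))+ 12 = 1381 / 126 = 10.96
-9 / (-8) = 9 / 8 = 1.12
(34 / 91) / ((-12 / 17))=-289 / 546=-0.53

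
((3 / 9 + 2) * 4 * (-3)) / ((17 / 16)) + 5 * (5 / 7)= -2711 / 119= -22.78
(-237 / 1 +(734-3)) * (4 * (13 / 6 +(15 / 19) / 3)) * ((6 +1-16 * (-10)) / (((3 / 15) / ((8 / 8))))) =12027340 / 3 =4009113.33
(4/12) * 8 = 8/3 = 2.67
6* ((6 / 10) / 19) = 18 / 95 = 0.19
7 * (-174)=-1218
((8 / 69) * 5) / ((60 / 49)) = 98 / 207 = 0.47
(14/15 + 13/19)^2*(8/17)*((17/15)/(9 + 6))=1700168/18275625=0.09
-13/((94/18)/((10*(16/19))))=-18720/893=-20.96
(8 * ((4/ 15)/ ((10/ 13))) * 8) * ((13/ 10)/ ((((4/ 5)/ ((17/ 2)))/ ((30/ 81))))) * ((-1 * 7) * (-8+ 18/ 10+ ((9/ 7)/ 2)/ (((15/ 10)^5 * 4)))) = 268407152/ 54675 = 4909.14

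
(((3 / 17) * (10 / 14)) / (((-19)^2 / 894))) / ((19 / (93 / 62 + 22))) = 315135 / 816221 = 0.39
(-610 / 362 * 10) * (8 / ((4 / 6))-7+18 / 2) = -42700 / 181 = -235.91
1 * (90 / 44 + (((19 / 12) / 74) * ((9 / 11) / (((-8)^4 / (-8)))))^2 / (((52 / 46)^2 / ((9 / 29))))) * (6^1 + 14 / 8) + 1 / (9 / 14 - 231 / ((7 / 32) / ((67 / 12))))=285127064961208733698049 / 17986702652778521559040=15.85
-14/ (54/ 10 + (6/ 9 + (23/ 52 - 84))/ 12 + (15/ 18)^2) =43680/ 2537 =17.22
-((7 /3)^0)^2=-1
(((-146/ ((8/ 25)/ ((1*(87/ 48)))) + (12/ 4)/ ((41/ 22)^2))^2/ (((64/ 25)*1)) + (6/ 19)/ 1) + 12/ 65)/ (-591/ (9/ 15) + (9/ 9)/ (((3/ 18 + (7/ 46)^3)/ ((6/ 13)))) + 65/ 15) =-36358724067373559719150617/ 133386692961360887152640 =-272.58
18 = 18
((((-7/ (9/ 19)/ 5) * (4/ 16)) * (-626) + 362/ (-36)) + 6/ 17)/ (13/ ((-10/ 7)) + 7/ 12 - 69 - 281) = -1385696/ 1097061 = -1.26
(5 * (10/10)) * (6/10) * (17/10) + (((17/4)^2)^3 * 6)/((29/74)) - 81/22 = 147362175033/1633280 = 90224.69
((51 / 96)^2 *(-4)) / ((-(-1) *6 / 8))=-289 / 192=-1.51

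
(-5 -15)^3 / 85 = -1600 / 17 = -94.12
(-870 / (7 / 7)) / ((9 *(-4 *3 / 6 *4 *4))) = 145 / 48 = 3.02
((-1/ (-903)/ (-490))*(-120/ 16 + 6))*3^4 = 0.00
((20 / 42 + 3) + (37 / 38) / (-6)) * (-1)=-1763 / 532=-3.31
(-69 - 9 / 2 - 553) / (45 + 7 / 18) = -11277 / 817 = -13.80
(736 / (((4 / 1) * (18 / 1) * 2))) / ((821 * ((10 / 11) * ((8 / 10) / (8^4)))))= 259072 / 7389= 35.06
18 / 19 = 0.95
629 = 629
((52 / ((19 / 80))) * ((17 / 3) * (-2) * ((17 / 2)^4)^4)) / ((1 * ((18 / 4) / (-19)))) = 53770617022611889671505 / 6912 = 7779313805354729408.49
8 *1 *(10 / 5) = 16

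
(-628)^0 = 1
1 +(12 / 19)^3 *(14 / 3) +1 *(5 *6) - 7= 172680 / 6859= 25.18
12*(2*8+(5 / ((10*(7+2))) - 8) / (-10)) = 3023 / 15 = 201.53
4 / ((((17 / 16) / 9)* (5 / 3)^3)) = 15552 / 2125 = 7.32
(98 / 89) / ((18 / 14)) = 686 / 801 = 0.86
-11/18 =-0.61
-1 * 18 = -18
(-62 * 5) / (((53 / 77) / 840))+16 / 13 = -260659552 / 689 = -378315.75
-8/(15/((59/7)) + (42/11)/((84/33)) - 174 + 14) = 944/18493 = 0.05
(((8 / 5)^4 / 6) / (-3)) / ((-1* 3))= 2048 / 16875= 0.12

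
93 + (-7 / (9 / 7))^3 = -49852 / 729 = -68.38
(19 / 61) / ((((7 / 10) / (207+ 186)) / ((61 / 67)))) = 159.21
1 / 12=0.08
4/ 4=1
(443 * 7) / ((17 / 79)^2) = 19353341 / 289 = 66966.58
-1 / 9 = -0.11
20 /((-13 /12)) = -240 /13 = -18.46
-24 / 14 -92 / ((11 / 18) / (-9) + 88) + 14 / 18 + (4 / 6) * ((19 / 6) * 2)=2.24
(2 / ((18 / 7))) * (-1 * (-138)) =322 / 3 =107.33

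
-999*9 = -8991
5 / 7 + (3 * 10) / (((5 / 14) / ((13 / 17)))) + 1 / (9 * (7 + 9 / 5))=3061279 / 47124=64.96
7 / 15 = 0.47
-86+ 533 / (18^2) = -27331 / 324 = -84.35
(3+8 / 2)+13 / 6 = 55 / 6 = 9.17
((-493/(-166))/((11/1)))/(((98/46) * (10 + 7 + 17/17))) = 11339/1610532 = 0.01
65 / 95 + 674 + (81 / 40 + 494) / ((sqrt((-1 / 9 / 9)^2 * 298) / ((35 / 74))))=12819 / 19 + 11249847 * sqrt(298) / 176416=1775.51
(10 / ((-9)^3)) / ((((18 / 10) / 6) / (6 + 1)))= -700 / 2187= -0.32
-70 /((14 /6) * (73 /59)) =-1770 /73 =-24.25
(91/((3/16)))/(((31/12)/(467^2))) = 1270150336/31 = 40972591.48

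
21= 21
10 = 10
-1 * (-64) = 64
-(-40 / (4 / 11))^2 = -12100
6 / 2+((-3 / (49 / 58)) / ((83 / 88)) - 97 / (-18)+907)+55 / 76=2537994199 / 2781828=912.35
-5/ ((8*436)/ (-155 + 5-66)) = 135/ 436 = 0.31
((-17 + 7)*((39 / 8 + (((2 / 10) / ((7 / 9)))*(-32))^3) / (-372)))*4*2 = -63143617 / 531650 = -118.77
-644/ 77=-92/ 11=-8.36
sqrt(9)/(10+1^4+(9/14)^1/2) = 84/317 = 0.26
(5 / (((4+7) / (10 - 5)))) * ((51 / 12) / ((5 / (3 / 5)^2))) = 153 / 220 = 0.70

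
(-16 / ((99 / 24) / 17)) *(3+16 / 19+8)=-163200 / 209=-780.86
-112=-112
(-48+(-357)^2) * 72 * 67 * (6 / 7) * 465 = 1714684962960 / 7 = 244954994708.57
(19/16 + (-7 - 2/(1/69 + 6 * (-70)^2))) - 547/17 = -20961571669/551779472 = -37.99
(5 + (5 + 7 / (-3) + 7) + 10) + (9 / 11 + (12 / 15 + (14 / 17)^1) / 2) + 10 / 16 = 604121 / 22440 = 26.92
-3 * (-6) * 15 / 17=270 / 17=15.88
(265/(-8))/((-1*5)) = 53/8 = 6.62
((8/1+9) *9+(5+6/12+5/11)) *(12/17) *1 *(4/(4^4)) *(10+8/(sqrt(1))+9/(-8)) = 1416285/47872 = 29.58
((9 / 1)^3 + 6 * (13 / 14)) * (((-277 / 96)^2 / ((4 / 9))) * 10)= 986351295 / 7168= 137604.81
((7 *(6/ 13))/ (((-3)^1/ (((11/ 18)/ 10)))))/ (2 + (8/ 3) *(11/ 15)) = -77/ 4628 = -0.02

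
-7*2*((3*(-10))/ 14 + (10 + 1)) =-124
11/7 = 1.57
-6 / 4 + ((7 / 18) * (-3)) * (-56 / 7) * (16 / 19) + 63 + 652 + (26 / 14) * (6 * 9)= 655673 / 798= 821.65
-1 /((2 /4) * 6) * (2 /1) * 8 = -16 /3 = -5.33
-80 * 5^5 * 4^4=-64000000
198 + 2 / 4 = 397 / 2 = 198.50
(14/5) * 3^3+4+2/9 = 3592/45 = 79.82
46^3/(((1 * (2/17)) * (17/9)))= 438012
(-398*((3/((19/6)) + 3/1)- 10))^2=2094892900/361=5803027.42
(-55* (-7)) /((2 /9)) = 3465 /2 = 1732.50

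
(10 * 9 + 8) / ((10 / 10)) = 98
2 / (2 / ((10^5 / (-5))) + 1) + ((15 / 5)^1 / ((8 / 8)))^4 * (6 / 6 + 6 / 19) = 108.58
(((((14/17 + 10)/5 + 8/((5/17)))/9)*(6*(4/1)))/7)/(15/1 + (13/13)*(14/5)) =6656/10591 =0.63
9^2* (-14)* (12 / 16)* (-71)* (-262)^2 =4145102262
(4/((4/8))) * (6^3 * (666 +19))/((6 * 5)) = 39456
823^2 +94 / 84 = 28447865 / 42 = 677330.12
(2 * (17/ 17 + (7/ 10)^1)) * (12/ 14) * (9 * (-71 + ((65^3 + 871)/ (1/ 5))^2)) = 248837165143146/ 5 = 49767433028629.20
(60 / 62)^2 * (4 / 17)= 3600 / 16337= 0.22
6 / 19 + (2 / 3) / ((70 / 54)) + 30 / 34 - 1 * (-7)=98494 / 11305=8.71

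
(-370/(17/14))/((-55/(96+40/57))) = 5710432/10659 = 535.74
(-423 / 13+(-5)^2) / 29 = -98 / 377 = -0.26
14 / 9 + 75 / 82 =2.47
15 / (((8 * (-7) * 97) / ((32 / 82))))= -30 / 27839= -0.00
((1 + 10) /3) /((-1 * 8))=-11 /24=-0.46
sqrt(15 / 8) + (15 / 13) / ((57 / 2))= 10 / 247 + sqrt(30) / 4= 1.41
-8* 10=-80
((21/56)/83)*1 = 3/664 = 0.00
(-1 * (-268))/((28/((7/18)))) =67/18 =3.72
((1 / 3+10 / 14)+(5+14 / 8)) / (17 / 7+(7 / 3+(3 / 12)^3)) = 10480 / 6421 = 1.63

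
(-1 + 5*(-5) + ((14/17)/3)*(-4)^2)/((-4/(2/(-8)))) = -551/408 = -1.35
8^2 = 64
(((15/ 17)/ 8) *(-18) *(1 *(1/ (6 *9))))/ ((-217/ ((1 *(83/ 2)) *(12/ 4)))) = 1245/ 59024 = 0.02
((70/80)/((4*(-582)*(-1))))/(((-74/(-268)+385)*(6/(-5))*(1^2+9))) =-469/5769007488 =-0.00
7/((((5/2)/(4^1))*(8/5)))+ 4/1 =11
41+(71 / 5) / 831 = 41.02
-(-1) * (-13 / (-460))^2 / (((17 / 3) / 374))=5577 / 105800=0.05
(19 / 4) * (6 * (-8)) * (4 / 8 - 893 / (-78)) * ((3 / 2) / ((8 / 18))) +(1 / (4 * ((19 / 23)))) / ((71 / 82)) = -322476983 / 35074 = -9194.19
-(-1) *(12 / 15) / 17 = 4 / 85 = 0.05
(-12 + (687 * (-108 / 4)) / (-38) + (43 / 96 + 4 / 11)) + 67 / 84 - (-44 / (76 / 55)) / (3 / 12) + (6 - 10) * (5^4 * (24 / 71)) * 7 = -929019781 / 174944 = -5310.38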